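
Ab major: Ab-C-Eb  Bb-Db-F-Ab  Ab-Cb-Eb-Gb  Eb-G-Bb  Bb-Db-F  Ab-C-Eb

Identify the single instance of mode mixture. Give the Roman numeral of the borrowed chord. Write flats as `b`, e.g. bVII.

i7

In Ab major the diatonic chords are Ab, Bbm, Cm, Db, Eb, Fm, Gdim. Ab–C–Eb = Ab, Bb–Db–F–Ab = Bbm7, Eb–G–Bb = Eb and Bb–Db–F = Bbm all belong to that set. Ab–Cb–Eb–Gb is not: scale degree 1 in Ab major carries Ab (I). In Ab minor the chord on that degree is Abm7, so here it functions as i7, borrowed from the parallel minor.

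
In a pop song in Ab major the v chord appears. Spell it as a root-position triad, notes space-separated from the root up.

Eb Gb Bb

The root, Eb, is scale degree 5 — the same note in Ab major and Ab minor; only the chord quality changes. In Ab minor the chord on Eb is Eb–Gb–Bb.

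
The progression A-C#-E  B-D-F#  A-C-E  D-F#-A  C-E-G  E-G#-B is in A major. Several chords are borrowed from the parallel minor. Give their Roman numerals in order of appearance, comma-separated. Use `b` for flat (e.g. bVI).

i, bIII

A major has the diatonic set A, Bm, C#m, D, E, F#m, G#dim. A–C#–E = A, B–D–F# = Bm, D–F#–A = D and E–G#–B = E all belong to that set. But A–C–E is foreign: the diatonic I on degree 1 is A, whereas Am comes from A minor. It is labeled i. But C–E–G is foreign: the diatonic iii on degree 3 is C#m, whereas C comes from A minor. It is labeled bIII.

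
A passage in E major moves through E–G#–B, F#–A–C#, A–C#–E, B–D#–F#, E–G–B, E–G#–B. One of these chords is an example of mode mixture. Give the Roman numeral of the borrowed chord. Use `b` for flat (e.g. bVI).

E major has the diatonic set E, F#m, G#m, A, B, C#m, D#dim. E–G#–B = E, F#–A–C# = F#m, A–C#–E = A and B–D#–F# = B all belong to that set. But E–G–B is foreign: the diatonic I on degree 1 is E, whereas Em comes from E minor. It is labeled i.

i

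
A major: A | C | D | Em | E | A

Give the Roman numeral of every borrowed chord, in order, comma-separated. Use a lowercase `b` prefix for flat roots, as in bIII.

The diatonic triads in A major are A, Bm, C#m, D, E, F#m, G#dim. A, D and E all belong to that set. C (C–E–G) doesn't fit — on degree 3 A major would have C#m (iii). C is the degree-3 chord of A minor, so it is the borrowed bIII. But Em (E–G–B) is foreign: the diatonic V on degree 5 is E, whereas Em comes from A minor. It is labeled v.

bIII, v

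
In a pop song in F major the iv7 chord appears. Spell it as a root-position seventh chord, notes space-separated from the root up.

iv7 is built on scale degree 4, which is Bb in both F major and its parallel. Building the minor-seventh chord from the parallel minor on Bb: Bb–Db–F–Ab.

Bb Db F Ab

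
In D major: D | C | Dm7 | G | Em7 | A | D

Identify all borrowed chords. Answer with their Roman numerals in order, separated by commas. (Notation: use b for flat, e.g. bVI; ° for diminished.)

bVII, i7

D major has the diatonic set D, Em, F#m, G, A, Bm, C#dim. Of the given chords, D, G, Em7 and A are diatonic. C (C–E–G) is not: scale degree 7 in D major carries C#dim (vii°). In D minor the chord on that degree is C, so here it functions as bVII, borrowed from the parallel minor. Dm7 (D–F–A–C) is not: scale degree 1 in D major carries D (I). In D minor the chord on that degree is Dm7, so here it functions as i7, borrowed from the parallel minor.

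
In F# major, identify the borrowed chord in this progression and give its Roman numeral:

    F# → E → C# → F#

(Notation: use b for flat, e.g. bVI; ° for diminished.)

bVII

The diatonic triads in F# major are F#, G#m, A#m, B, C#, D#m, E#dim. F# and C# both belong to that set. But E (E–G#–B) is foreign: the diatonic vii° on degree 7 is E#dim, whereas E comes from F# minor. It is labeled bVII.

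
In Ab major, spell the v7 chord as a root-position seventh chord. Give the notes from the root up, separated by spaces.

Eb Gb Bb Db

v7 is built on scale degree 5, which is Eb in both Ab major and its parallel. In Ab minor the chord on Eb is Eb–Gb–Bb–Db.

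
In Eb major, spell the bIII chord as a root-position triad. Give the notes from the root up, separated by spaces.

Gb Bb Db

The root of bIII is the lowered 3rd degree: G becomes Gb. In Eb minor the chord on Gb is Gb–Bb–Db.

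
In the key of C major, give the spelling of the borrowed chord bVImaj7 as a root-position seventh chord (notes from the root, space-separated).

Ab C Eb G

The root of bVImaj7 is the lowered 6th degree: A becomes Ab. Stacking thirds in C minor on Ab gives Ab–C–Eb–G.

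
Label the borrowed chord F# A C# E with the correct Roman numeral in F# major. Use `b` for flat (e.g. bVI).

i7

The root F# is the diatonic 1st degree of F# major; the borrowing shows in the chord quality. The diatonic chord on degree 1 would be F# (I), but F#–A–C#–E is the minor-seventh chord from F# minor. As a borrowed chord it is labeled i7.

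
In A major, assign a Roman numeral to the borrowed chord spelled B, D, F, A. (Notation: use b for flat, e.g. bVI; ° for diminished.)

The root B is the diatonic 2nd degree of A major; the borrowing shows in the chord quality. Diatonically A major has Bm (ii) on that degree; B–D–F–A is instead the half-diminished-seventh chord native to A minor, so it takes the label iiø7.

iiø7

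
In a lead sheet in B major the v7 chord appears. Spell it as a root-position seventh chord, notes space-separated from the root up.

F# A C# E

The root, F#, is scale degree 5 — the same note in B major and B minor; only the chord quality changes. Stacking thirds in B minor on F# gives F#–A–C#–E.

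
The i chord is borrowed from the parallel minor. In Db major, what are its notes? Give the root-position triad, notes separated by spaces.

Db Fb Ab

The root, Db, is scale degree 1 — the same note in Db major and Db minor; only the chord quality changes. Building the minor chord from the parallel minor on Db: Db–Fb–Ab.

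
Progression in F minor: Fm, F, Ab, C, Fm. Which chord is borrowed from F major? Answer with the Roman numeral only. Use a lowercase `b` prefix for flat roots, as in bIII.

The diatonic triads in F minor (with V from harmonic minor) are Fm, Gdim, Ab, Bbm, C, Db, Eb. Of the given chords, Fm, Ab and C are diatonic. F (F–A–C) is not: scale degree 1 in F minor carries Fm (i). In F major the chord on that degree is F, so here it functions as I, borrowed from the parallel major.

I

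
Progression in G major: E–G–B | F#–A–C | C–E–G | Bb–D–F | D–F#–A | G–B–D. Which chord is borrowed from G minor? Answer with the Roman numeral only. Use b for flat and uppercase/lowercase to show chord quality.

In G major the diatonic chords are G, Am, Bm, C, D, Em, F#dim. E–G–B = Em, F#–A–C = F#dim, C–E–G = C, D–F#–A = D and G–B–D = G all belong to that set. But Bb–D–F is foreign: the diatonic iii on degree 3 is Bm, whereas Bb comes from G minor. It is labeled bIII.

bIII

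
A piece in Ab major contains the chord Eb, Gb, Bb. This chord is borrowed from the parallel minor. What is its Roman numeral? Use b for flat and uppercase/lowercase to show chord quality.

The root Eb is the diatonic 5th degree of Ab major; the borrowing shows in the chord quality. Diatonically Ab major has Eb (V) on that degree; Eb–Gb–Bb is instead the minor chord native to Ab minor, so it takes the label v.

v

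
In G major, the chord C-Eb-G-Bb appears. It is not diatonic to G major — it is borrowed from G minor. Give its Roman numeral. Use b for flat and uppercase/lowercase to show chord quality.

The root C is the diatonic 4th degree of G major; the borrowing shows in the chord quality. The diatonic chord on degree 4 would be C (IV), but C–Eb–G–Bb is the minor-seventh chord from G minor. As a borrowed chord it is labeled iv7.

iv7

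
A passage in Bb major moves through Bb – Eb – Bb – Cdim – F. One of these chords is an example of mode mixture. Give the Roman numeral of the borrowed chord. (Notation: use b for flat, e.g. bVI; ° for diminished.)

In Bb major the diatonic chords are Bb, Cm, Dm, Eb, F, Gm, Adim. Bb, Eb and F all belong to that set. Cdim (C–Eb–Gb) doesn't fit — on degree 2 Bb major would have Cm (ii). Cdim is the degree-2 chord of Bb minor, so it is the borrowed ii°.

ii°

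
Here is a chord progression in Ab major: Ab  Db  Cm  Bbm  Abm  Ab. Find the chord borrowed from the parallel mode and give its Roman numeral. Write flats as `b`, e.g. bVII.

In Ab major the diatonic chords are Ab, Bbm, Cm, Db, Eb, Fm, Gdim. Ab, Db, Cm and Bbm are all diatonic. Abm (Ab–Cb–Eb) doesn't fit — on degree 1 Ab major would have Ab (I). Abm is the degree-1 chord of Ab minor, so it is the borrowed i.

i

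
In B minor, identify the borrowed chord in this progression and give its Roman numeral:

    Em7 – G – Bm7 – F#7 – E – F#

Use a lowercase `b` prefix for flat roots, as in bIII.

IV

In B minor (with V from harmonic minor) the diatonic chords are Bm, C#dim, D, Em, F#, G, A. Em7, G, Bm7, F#7 and F# all belong to that set. But E (E–G#–B) is foreign: the diatonic iv on degree 4 is Em, whereas E comes from B major. It is labeled IV.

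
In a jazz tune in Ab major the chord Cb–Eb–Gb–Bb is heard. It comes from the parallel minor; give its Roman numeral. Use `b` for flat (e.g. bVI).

Cb is the lowered form of scale degree 3 in Ab major (the diatonic degree 3 is C). Cb–Eb–Gb–Bb is a major-seventh chord — the form found in Ab minor, not the diatonic iii (Cm). Borrowed into Ab major it is written bIIImaj7.

bIIImaj7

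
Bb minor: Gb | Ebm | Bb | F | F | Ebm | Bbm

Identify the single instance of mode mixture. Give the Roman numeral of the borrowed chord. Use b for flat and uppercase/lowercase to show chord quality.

I

The diatonic triads in Bb minor (with V from harmonic minor) are Bbm, Cdim, Db, Ebm, F, Gb, Ab. Gb, Ebm, F and Bbm all belong to that set. But Bb (Bb–D–F) is foreign: the diatonic i on degree 1 is Bbm, whereas Bb comes from Bb major. It is labeled I.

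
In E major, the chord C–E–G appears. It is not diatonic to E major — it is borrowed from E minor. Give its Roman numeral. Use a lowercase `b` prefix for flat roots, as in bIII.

bVI

C is the lowered form of scale degree 6 in E major (the diatonic degree 6 is C#). The diatonic chord on degree 6 would be C#m (vi), but C–E–G is the major chord from E minor. As a borrowed chord it is labeled bVI.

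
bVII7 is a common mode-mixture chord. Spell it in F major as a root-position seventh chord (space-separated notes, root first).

bVII7 is built on the lowered scale degree 7. In F major degree 7 is E; lowered it becomes Eb. Building the dominant-seventh chord from the parallel minor on Eb: Eb–G–Bb–Db.

Eb G Bb Db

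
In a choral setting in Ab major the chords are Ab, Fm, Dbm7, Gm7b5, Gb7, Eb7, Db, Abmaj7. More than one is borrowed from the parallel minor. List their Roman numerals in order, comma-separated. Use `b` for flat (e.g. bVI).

iv7, bVII7

In Ab major the diatonic chords are Ab, Bbm, Cm, Db, Eb, Fm, Gdim. Ab, Fm, Gm7b5, Eb7, Db and Abmaj7 are all diatonic. Dbm7 (Db–Fb–Ab–Cb) is not: scale degree 4 in Ab major carries Db (IV). In Ab minor the chord on that degree is Dbm7, so here it functions as iv7, borrowed from the parallel minor. But Gb7 (Gb–Bb–Db–Fb) is foreign: the diatonic vii° on degree 7 is Gdim, whereas Gb7 comes from Ab minor. It is labeled bVII7.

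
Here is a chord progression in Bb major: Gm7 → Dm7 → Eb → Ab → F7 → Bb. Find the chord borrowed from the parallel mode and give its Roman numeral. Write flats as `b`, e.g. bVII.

bVII

Bb major has the diatonic set Bb, Cm, Dm, Eb, F, Gm, Adim. Gm7, Dm7, Eb, F7 and Bb are all diatonic. Ab (Ab–C–Eb) doesn't fit — on degree 7 Bb major would have Adim (vii°). Ab is the degree-7 chord of Bb minor, so it is the borrowed bVII.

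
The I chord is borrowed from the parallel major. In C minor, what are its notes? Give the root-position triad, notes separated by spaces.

C E G

The root, C, is scale degree 1 — the same note in C minor and C major; only the chord quality changes. Building the major chord from the parallel major on C: C–E–G.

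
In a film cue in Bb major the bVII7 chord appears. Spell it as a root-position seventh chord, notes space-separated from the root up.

bVII7 is built on the lowered scale degree 7. In Bb major degree 7 is A; lowered it becomes Ab. Building the dominant-seventh chord from the parallel minor on Ab: Ab–C–Eb–Gb.

Ab C Eb Gb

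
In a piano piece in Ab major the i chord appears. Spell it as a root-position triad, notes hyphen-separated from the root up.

i is built on scale degree 1, which is Ab in both Ab major and its parallel. Building the minor chord from the parallel minor on Ab: Ab–Cb–Eb.

Ab-Cb-Eb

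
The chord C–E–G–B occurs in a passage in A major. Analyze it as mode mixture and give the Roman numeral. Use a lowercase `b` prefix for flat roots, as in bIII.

The root C is the lowered 3rd scale degree — diatonically A major has C# there. C–E–G–B is a major-seventh chord — the form found in A minor, not the diatonic iii (C#m). Borrowed into A major it is written bIIImaj7.

bIIImaj7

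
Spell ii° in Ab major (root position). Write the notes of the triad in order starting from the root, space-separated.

Bb Db Fb

ii° is built on scale degree 2, which is Bb in both Ab major and its parallel. Stacking thirds in Ab minor on Bb gives Bb–Db–Fb.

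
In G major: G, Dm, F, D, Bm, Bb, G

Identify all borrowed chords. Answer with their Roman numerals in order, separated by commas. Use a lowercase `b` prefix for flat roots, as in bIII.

v, bVII, bIII

The diatonic triads in G major are G, Am, Bm, C, D, Em, F#dim. Of the given chords, G, D and Bm are diatonic. Dm (D–F–A) is not: scale degree 5 in G major carries D (V). In G minor the chord on that degree is Dm, so here it functions as v, borrowed from the parallel minor. But F (F–A–C) is foreign: the diatonic vii° on degree 7 is F#dim, whereas F comes from G minor. It is labeled bVII. Bb (Bb–D–F) is not: scale degree 3 in G major carries Bm (iii). In G minor the chord on that degree is Bb, so here it functions as bIII, borrowed from the parallel minor.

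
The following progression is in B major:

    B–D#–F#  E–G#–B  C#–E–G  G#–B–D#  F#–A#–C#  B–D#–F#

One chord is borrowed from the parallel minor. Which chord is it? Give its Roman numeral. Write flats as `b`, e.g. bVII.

The diatonic triads in B major are B, C#m, D#m, E, F#, G#m, A#dim. B–D#–F# = B, E–G#–B = E, G#–B–D# = G#m and F#–A#–C# = F# all belong to that set. C#–E–G doesn't fit — on degree 2 B major would have C#m (ii). C#dim is the degree-2 chord of B minor, so it is the borrowed ii°.

ii°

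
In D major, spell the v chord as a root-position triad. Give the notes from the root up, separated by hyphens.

A-C-E

The root, A, is scale degree 5 — the same note in D major and D minor; only the chord quality changes. Building the minor chord from the parallel minor on A: A–C–E.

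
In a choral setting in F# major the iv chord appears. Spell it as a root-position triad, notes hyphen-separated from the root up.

B-D-F#

iv is built on scale degree 4, which is B in both F# major and its parallel. Building the minor chord from the parallel minor on B: B–D–F#.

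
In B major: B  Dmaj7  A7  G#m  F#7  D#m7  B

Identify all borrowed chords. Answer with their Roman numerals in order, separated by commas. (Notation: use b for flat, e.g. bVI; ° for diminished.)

In B major the diatonic chords are B, C#m, D#m, E, F#, G#m, A#dim. Of the given chords, B, G#m, F#7 and D#m7 are diatonic. But Dmaj7 (D–F#–A–C#) is foreign: the diatonic iii on degree 3 is D#m, whereas Dmaj7 comes from B minor. It is labeled bIIImaj7. But A7 (A–C#–E–G) is foreign: the diatonic vii° on degree 7 is A#dim, whereas A7 comes from B minor. It is labeled bVII7.

bIIImaj7, bVII7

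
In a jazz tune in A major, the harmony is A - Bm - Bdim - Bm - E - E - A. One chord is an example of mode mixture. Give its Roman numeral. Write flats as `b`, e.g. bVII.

A major has the diatonic set A, Bm, C#m, D, E, F#m, G#dim. A, Bm and E are all diatonic. Bdim (B–D–F) doesn't fit — on degree 2 A major would have Bm (ii). Bdim is the degree-2 chord of A minor, so it is the borrowed ii°.

ii°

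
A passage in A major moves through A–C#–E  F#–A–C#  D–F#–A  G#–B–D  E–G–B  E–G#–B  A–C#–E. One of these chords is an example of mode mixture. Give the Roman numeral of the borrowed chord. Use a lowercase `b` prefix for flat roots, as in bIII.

v

A major has the diatonic set A, Bm, C#m, D, E, F#m, G#dim. Of the given chords, A–C#–E = A, F#–A–C# = F#m, D–F#–A = D, G#–B–D = G#dim and E–G#–B = E are diatonic. E–G–B doesn't fit — on degree 5 A major would have E (V). Em is the degree-5 chord of A minor, so it is the borrowed v.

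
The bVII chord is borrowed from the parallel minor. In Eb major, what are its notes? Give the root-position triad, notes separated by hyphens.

Db-F-Ab

Scale degree 7 in Eb major is D. bVII uses the lowered form, Db, taken from Eb minor. Building the major chord from the parallel minor on Db: Db–F–Ab.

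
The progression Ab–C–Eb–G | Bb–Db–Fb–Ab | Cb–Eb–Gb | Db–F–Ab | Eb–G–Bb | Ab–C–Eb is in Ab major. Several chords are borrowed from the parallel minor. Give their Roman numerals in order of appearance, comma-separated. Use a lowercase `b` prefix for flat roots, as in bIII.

iiø7, bIII

Ab major has the diatonic set Ab, Bbm, Cm, Db, Eb, Fm, Gdim. Ab–C–Eb–G = Abmaj7, Db–F–Ab = Db, Eb–G–Bb = Eb and Ab–C–Eb = Ab are all diatonic. Bb–Db–Fb–Ab doesn't fit — on degree 2 Ab major would have Bbm (ii). Bbm7b5 is the degree-2 chord of Ab minor, so it is the borrowed iiø7. Cb–Eb–Gb is not: scale degree 3 in Ab major carries Cm (iii). In Ab minor the chord on that degree is Cb, so here it functions as bIII, borrowed from the parallel minor.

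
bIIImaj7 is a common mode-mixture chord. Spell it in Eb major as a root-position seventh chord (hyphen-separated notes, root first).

Scale degree 3 in Eb major is G. bIIImaj7 uses the lowered form, Gb, taken from Eb minor. In Eb minor the chord on Gb is Gb–Bb–Db–F.

Gb-Bb-Db-F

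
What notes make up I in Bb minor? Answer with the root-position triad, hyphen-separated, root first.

The root, Bb, is scale degree 1 — the same note in Bb minor and Bb major; only the chord quality changes. In Bb major the chord on Bb is Bb–D–F.

Bb-D-F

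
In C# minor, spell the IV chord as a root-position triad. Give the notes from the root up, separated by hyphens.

F#-A#-C#

IV is built on scale degree 4, which is F# in both C# minor and its parallel. Stacking thirds in C# major on F# gives F#–A#–C#.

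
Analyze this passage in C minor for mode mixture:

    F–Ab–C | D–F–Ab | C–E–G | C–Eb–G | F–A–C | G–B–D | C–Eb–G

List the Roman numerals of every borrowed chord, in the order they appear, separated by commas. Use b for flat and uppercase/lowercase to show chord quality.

I, IV

In C minor (with V from harmonic minor) the diatonic chords are Cm, Ddim, Eb, Fm, G, Ab, Bb. F–Ab–C = Fm, D–F–Ab = Ddim, C–Eb–G = Cm and G–B–D = G all belong to that set. C–E–G doesn't fit — on degree 1 C minor would have Cm (i). C is the degree-1 chord of C major, so it is the borrowed I. F–A–C doesn't fit — on degree 4 C minor would have Fm (iv). F is the degree-4 chord of C major, so it is the borrowed IV.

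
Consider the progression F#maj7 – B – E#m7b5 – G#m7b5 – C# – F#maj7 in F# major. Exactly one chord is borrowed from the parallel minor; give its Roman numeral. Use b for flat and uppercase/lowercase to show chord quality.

iiø7

In F# major the diatonic chords are F#, G#m, A#m, B, C#, D#m, E#dim. F#maj7, B, E#m7b5 and C# are all diatonic. G#m7b5 (G#–B–D–F#) is not: scale degree 2 in F# major carries G#m (ii). In F# minor the chord on that degree is G#m7b5, so here it functions as iiø7, borrowed from the parallel minor.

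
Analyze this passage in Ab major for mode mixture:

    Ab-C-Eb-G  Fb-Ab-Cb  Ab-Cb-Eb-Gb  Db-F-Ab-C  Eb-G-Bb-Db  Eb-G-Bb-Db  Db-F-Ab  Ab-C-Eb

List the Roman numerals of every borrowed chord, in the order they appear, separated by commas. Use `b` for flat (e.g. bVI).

Ab major has the diatonic set Ab, Bbm, Cm, Db, Eb, Fm, Gdim. Ab–C–Eb–G = Abmaj7, Db–F–Ab–C = Dbmaj7, Eb–G–Bb–Db = Eb7, Db–F–Ab = Db and Ab–C–Eb = Ab are all diatonic. But Fb–Ab–Cb is foreign: the diatonic vi on degree 6 is Fm, whereas Fb comes from Ab minor. It is labeled bVI. But Ab–Cb–Eb–Gb is foreign: the diatonic I on degree 1 is Ab, whereas Abm7 comes from Ab minor. It is labeled i7.

bVI, i7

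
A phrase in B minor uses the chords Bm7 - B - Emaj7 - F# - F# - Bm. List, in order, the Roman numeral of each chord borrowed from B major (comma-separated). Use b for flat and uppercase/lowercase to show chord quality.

B minor has the diatonic set Bm, C#dim, D, Em, F#, G, A (with V from harmonic minor). Bm7, F# and Bm all belong to that set. B (B–D#–F#) doesn't fit — on degree 1 B minor would have Bm (i). B is the degree-1 chord of B major, so it is the borrowed I. But Emaj7 (E–G#–B–D#) is foreign: the diatonic iv on degree 4 is Em, whereas Emaj7 comes from B major. It is labeled IVmaj7.

I, IVmaj7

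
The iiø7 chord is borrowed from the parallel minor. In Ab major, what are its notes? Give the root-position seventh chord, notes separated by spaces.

Bb Db Fb Ab

The root, Bb, is scale degree 2 — the same note in Ab major and Ab minor; only the chord quality changes. Stacking thirds in Ab minor on Bb gives Bb–Db–Fb–Ab.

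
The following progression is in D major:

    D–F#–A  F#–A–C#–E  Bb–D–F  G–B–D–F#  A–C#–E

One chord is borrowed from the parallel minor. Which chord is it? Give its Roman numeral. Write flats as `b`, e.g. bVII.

bVI

In D major the diatonic chords are D, Em, F#m, G, A, Bm, C#dim. D–F#–A = D, F#–A–C#–E = F#m7, G–B–D–F# = Gmaj7 and A–C#–E = A all belong to that set. But Bb–D–F is foreign: the diatonic vi on degree 6 is Bm, whereas Bb comes from D minor. It is labeled bVI.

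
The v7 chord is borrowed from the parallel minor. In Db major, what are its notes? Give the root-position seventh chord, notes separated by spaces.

v7 is built on scale degree 5, which is Ab in both Db major and its parallel. Stacking thirds in Db minor on Ab gives Ab–Cb–Eb–Gb.

Ab Cb Eb Gb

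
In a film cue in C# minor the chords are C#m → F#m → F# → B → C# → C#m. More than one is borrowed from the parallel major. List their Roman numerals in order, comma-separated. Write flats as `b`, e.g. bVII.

C# minor has the diatonic set C#m, D#dim, E, F#m, G#, A, B (with V from harmonic minor). Of the given chords, C#m, F#m and B are diatonic. F# (F#–A#–C#) is not: scale degree 4 in C# minor carries F#m (iv). In C# major the chord on that degree is F#, so here it functions as IV, borrowed from the parallel major. C# (C#–E#–G#) is not: scale degree 1 in C# minor carries C#m (i). In C# major the chord on that degree is C#, so here it functions as I, borrowed from the parallel major.

IV, I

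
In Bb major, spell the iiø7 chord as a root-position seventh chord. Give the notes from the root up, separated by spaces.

C Eb Gb Bb

iiø7 is built on scale degree 2, which is C in both Bb major and its parallel. In Bb minor the chord on C is C–Eb–Gb–Bb.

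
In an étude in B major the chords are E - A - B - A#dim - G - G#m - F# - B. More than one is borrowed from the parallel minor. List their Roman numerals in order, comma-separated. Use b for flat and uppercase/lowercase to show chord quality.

B major has the diatonic set B, C#m, D#m, E, F#, G#m, A#dim. E, B, A#dim, G#m and F# all belong to that set. A (A–C#–E) doesn't fit — on degree 7 B major would have A#dim (vii°). A is the degree-7 chord of B minor, so it is the borrowed bVII. G (G–B–D) doesn't fit — on degree 6 B major would have G#m (vi). G is the degree-6 chord of B minor, so it is the borrowed bVI.

bVII, bVI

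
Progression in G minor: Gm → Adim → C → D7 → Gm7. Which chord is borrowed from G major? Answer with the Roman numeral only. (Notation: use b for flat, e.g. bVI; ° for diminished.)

G minor has the diatonic set Gm, Adim, Bb, Cm, D, Eb, F (with V from harmonic minor). Gm, Adim, D7 and Gm7 are all diatonic. C (C–E–G) doesn't fit — on degree 4 G minor would have Cm (iv). C is the degree-4 chord of G major, so it is the borrowed IV.

IV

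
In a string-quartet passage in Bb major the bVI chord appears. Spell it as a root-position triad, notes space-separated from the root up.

The root of bVI is the lowered 6th degree: G becomes Gb. Building the major chord from the parallel minor on Gb: Gb–Bb–Db.

Gb Bb Db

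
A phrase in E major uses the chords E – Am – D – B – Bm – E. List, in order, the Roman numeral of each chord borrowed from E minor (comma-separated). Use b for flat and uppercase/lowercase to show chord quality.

The diatonic triads in E major are E, F#m, G#m, A, B, C#m, D#dim. E and B are both diatonic. Am (A–C–E) doesn't fit — on degree 4 E major would have A (IV). Am is the degree-4 chord of E minor, so it is the borrowed iv. D (D–F#–A) is not: scale degree 7 in E major carries D#dim (vii°). In E minor the chord on that degree is D, so here it functions as bVII, borrowed from the parallel minor. Bm (B–D–F#) doesn't fit — on degree 5 E major would have B (V). Bm is the degree-5 chord of E minor, so it is the borrowed v.

iv, bVII, v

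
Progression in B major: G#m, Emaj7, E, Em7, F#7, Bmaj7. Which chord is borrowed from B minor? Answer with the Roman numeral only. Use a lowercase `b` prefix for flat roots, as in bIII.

In B major the diatonic chords are B, C#m, D#m, E, F#, G#m, A#dim. G#m, Emaj7, E, F#7 and Bmaj7 are all diatonic. But Em7 (E–G–B–D) is foreign: the diatonic IV on degree 4 is E, whereas Em7 comes from B minor. It is labeled iv7.

iv7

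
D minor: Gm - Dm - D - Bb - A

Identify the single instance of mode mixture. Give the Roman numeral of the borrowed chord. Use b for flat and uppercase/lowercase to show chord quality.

D minor has the diatonic set Dm, Edim, F, Gm, A, Bb, C (with V from harmonic minor). Of the given chords, Gm, Dm, Bb and A are diatonic. D (D–F#–A) is not: scale degree 1 in D minor carries Dm (i). In D major the chord on that degree is D, so here it functions as I, borrowed from the parallel major.

I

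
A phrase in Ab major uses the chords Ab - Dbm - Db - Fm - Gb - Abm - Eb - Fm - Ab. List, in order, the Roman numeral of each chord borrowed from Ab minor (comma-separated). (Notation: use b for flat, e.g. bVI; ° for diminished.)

In Ab major the diatonic chords are Ab, Bbm, Cm, Db, Eb, Fm, Gdim. Ab, Db, Fm and Eb are all diatonic. But Dbm (Db–Fb–Ab) is foreign: the diatonic IV on degree 4 is Db, whereas Dbm comes from Ab minor. It is labeled iv. Gb (Gb–Bb–Db) doesn't fit — on degree 7 Ab major would have Gdim (vii°). Gb is the degree-7 chord of Ab minor, so it is the borrowed bVII. Abm (Ab–Cb–Eb) doesn't fit — on degree 1 Ab major would have Ab (I). Abm is the degree-1 chord of Ab minor, so it is the borrowed i.

iv, bVII, i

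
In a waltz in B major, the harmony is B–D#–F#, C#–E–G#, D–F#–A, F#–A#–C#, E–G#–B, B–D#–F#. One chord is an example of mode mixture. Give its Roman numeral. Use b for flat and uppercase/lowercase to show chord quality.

bIII

In B major the diatonic chords are B, C#m, D#m, E, F#, G#m, A#dim. Of the given chords, B–D#–F# = B, C#–E–G# = C#m, F#–A#–C# = F# and E–G#–B = E are diatonic. But D–F#–A is foreign: the diatonic iii on degree 3 is D#m, whereas D comes from B minor. It is labeled bIII.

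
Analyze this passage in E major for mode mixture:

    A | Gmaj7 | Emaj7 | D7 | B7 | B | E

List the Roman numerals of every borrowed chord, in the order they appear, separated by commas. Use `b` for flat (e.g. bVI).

bIIImaj7, bVII7

In E major the diatonic chords are E, F#m, G#m, A, B, C#m, D#dim. A, Emaj7, B7, B and E all belong to that set. Gmaj7 (G–B–D–F#) doesn't fit — on degree 3 E major would have G#m (iii). Gmaj7 is the degree-3 chord of E minor, so it is the borrowed bIIImaj7. D7 (D–F#–A–C) is not: scale degree 7 in E major carries D#dim (vii°). In E minor the chord on that degree is D7, so here it functions as bVII7, borrowed from the parallel minor.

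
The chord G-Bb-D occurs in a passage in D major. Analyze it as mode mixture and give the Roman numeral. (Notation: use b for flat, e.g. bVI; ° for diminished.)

G is scale degree 4 in D major. G–Bb–D is a minor chord — the form found in D minor, not the diatonic IV (G). Borrowed into D major it is written iv.

iv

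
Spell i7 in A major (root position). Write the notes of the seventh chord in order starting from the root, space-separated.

The root, A, is scale degree 1 — the same note in A major and A minor; only the chord quality changes. In A minor the chord on A is A–C–E–G.

A C E G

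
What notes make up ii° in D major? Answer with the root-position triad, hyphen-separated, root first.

The root, E, is scale degree 2 — the same note in D major and D minor; only the chord quality changes. Stacking thirds in D minor on E gives E–G–Bb.

E-G-Bb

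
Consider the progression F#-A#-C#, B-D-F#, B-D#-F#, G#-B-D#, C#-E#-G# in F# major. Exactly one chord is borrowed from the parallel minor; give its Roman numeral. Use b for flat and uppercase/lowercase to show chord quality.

F# major has the diatonic set F#, G#m, A#m, B, C#, D#m, E#dim. Of the given chords, F#–A#–C# = F#, B–D#–F# = B, G#–B–D# = G#m and C#–E#–G# = C# are diatonic. But B–D–F# is foreign: the diatonic IV on degree 4 is B, whereas Bm comes from F# minor. It is labeled iv.

iv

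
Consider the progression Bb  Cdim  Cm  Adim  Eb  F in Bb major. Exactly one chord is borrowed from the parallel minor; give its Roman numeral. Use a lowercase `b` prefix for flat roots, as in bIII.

ii°

Bb major has the diatonic set Bb, Cm, Dm, Eb, F, Gm, Adim. Bb, Cm, Adim, Eb and F are all diatonic. Cdim (C–Eb–Gb) is not: scale degree 2 in Bb major carries Cm (ii). In Bb minor the chord on that degree is Cdim, so here it functions as ii°, borrowed from the parallel minor.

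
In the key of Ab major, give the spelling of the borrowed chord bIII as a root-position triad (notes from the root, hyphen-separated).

The root of bIII is the lowered 3rd degree: C becomes Cb. In Ab minor the chord on Cb is Cb–Eb–Gb.

Cb-Eb-Gb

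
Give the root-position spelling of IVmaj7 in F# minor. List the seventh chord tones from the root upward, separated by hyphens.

The root, B, is scale degree 4 — the same note in F# minor and F# major; only the chord quality changes. Building the major-seventh chord from the parallel major on B: B–D#–F#–A#.

B-D#-F#-A#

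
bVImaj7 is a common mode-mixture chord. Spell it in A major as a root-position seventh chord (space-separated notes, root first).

bVImaj7 is built on the lowered scale degree 6. In A major degree 6 is F#; lowered it becomes F. In A minor the chord on F is F–A–C–E.

F A C E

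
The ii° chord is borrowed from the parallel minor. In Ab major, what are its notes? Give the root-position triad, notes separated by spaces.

Bb Db Fb

The root, Bb, is scale degree 2 — the same note in Ab major and Ab minor; only the chord quality changes. Stacking thirds in Ab minor on Bb gives Bb–Db–Fb.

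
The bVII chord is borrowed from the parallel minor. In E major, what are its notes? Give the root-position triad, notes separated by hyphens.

D-F#-A

bVII is built on the lowered scale degree 7. In E major degree 7 is D#; lowered it becomes D. Stacking thirds in E minor on D gives D–F#–A.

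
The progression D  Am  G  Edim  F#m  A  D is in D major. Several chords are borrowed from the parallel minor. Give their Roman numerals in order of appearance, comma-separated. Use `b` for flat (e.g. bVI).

In D major the diatonic chords are D, Em, F#m, G, A, Bm, C#dim. D, G, F#m and A all belong to that set. But Am (A–C–E) is foreign: the diatonic V on degree 5 is A, whereas Am comes from D minor. It is labeled v. Edim (E–G–Bb) doesn't fit — on degree 2 D major would have Em (ii). Edim is the degree-2 chord of D minor, so it is the borrowed ii°.

v, ii°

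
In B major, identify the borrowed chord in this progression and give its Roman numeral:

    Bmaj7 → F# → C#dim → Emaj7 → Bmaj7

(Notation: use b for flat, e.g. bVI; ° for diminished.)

ii°

B major has the diatonic set B, C#m, D#m, E, F#, G#m, A#dim. Of the given chords, Bmaj7, F# and Emaj7 are diatonic. C#dim (C#–E–G) doesn't fit — on degree 2 B major would have C#m (ii). C#dim is the degree-2 chord of B minor, so it is the borrowed ii°.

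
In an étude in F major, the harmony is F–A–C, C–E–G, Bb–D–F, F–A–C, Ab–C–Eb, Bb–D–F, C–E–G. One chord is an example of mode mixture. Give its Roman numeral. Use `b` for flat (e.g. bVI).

F major has the diatonic set F, Gm, Am, Bb, C, Dm, Edim. Of the given chords, F–A–C = F, C–E–G = C and Bb–D–F = Bb are diatonic. Ab–C–Eb is not: scale degree 3 in F major carries Am (iii). In F minor the chord on that degree is Ab, so here it functions as bIII, borrowed from the parallel minor.

bIII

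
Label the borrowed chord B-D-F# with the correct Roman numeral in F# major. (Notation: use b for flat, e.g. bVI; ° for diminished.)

iv

B is scale degree 4 in F# major. The diatonic chord on degree 4 would be B (IV), but B–D–F# is the minor chord from F# minor. As a borrowed chord it is labeled iv.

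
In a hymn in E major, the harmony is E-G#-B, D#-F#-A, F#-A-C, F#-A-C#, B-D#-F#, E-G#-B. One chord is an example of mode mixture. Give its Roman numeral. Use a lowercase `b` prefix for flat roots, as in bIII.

ii°

The diatonic triads in E major are E, F#m, G#m, A, B, C#m, D#dim. E–G#–B = E, D#–F#–A = D#dim, F#–A–C# = F#m and B–D#–F# = B all belong to that set. F#–A–C doesn't fit — on degree 2 E major would have F#m (ii). F#dim is the degree-2 chord of E minor, so it is the borrowed ii°.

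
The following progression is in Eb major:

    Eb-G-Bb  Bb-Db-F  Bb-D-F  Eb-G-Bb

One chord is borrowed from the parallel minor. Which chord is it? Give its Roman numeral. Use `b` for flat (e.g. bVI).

In Eb major the diatonic chords are Eb, Fm, Gm, Ab, Bb, Cm, Ddim. Of the given chords, Eb–G–Bb = Eb and Bb–D–F = Bb are diatonic. Bb–Db–F is not: scale degree 5 in Eb major carries Bb (V). In Eb minor the chord on that degree is Bbm, so here it functions as v, borrowed from the parallel minor.

v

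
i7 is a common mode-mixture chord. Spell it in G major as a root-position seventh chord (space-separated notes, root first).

G Bb D F

The root, G, is scale degree 1 — the same note in G major and G minor; only the chord quality changes. Stacking thirds in G minor on G gives G–Bb–D–F.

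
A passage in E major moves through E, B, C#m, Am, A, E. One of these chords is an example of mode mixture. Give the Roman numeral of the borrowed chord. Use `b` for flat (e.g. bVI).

In E major the diatonic chords are E, F#m, G#m, A, B, C#m, D#dim. Of the given chords, E, B, C#m and A are diatonic. Am (A–C–E) doesn't fit — on degree 4 E major would have A (IV). Am is the degree-4 chord of E minor, so it is the borrowed iv.

iv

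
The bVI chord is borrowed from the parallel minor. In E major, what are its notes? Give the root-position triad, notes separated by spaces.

bVI is built on the lowered scale degree 6. In E major degree 6 is C#; lowered it becomes C. Stacking thirds in E minor on C gives C–E–G.

C E G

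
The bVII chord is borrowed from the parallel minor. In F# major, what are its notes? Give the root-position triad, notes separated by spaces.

The root of bVII is the lowered 7th degree: E# becomes E. Stacking thirds in F# minor on E gives E–G#–B.

E G# B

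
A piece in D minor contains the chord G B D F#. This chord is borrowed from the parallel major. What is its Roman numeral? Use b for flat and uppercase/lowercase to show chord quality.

The root G is the diatonic 4th degree of D minor; the borrowing shows in the chord quality. The diatonic chord on degree 4 would be Gm (iv), but G–B–D–F# is the major-seventh chord from D major. As a borrowed chord it is labeled IVmaj7.

IVmaj7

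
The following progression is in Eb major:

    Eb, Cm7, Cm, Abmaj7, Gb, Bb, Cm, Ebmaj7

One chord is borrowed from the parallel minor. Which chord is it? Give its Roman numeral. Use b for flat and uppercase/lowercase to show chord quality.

bIII

Eb major has the diatonic set Eb, Fm, Gm, Ab, Bb, Cm, Ddim. Of the given chords, Eb, Cm7, Cm, Abmaj7, Bb and Ebmaj7 are diatonic. But Gb (Gb–Bb–Db) is foreign: the diatonic iii on degree 3 is Gm, whereas Gb comes from Eb minor. It is labeled bIII.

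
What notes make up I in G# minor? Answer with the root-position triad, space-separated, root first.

G# B# D#

The root, G#, is scale degree 1 — the same note in G# minor and G# major; only the chord quality changes. In G# major the chord on G# is G#–B#–D#.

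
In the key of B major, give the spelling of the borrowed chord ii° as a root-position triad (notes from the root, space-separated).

C# E G

ii° is built on scale degree 2, which is C# in both B major and its parallel. Stacking thirds in B minor on C# gives C#–E–G.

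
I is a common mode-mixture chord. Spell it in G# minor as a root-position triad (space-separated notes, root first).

The root, G#, is scale degree 1 — the same note in G# minor and G# major; only the chord quality changes. Building the major chord from the parallel major on G#: G#–B#–D#.

G# B# D#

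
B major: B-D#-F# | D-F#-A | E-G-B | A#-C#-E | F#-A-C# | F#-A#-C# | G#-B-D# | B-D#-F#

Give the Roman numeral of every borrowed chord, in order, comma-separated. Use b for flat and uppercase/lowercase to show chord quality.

The diatonic triads in B major are B, C#m, D#m, E, F#, G#m, A#dim. B–D#–F# = B, A#–C#–E = A#dim, F#–A#–C# = F# and G#–B–D# = G#m all belong to that set. But D–F#–A is foreign: the diatonic iii on degree 3 is D#m, whereas D comes from B minor. It is labeled bIII. E–G–B doesn't fit — on degree 4 B major would have E (IV). Em is the degree-4 chord of B minor, so it is the borrowed iv. But F#–A–C# is foreign: the diatonic V on degree 5 is F#, whereas F#m comes from B minor. It is labeled v.

bIII, iv, v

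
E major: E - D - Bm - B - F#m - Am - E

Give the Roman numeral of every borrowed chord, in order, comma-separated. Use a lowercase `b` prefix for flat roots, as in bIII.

In E major the diatonic chords are E, F#m, G#m, A, B, C#m, D#dim. E, B and F#m are all diatonic. But D (D–F#–A) is foreign: the diatonic vii° on degree 7 is D#dim, whereas D comes from E minor. It is labeled bVII. Bm (B–D–F#) is not: scale degree 5 in E major carries B (V). In E minor the chord on that degree is Bm, so here it functions as v, borrowed from the parallel minor. But Am (A–C–E) is foreign: the diatonic IV on degree 4 is A, whereas Am comes from E minor. It is labeled iv.

bVII, v, iv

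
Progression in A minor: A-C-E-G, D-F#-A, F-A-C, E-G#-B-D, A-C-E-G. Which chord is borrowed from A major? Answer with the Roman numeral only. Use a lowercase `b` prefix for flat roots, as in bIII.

In A minor (with V from harmonic minor) the diatonic chords are Am, Bdim, C, Dm, E, F, G. A–C–E–G = Am7, F–A–C = F and E–G#–B–D = E7 are all diatonic. D–F#–A is not: scale degree 4 in A minor carries Dm (iv). In A major the chord on that degree is D, so here it functions as IV, borrowed from the parallel major.

IV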